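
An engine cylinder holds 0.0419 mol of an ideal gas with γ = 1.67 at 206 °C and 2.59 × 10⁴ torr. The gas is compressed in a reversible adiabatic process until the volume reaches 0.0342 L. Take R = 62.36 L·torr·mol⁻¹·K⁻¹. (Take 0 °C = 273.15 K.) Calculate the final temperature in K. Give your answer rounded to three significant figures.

T₂ ≈ 604 K

Convert: T₁ = 479.1 K.
From PV = nRT: V₁ = nRT₁/P₁ = 0.04834 L.
Adiabatic (γ = 1.67), T V^(γ−1) and P V^γ constant: T₂ = T₁·(V₁/V₂)^(γ−1) = 604.2 K; P₂ = P₁·(V₁/V₂)^γ = 4.616e+04 torr.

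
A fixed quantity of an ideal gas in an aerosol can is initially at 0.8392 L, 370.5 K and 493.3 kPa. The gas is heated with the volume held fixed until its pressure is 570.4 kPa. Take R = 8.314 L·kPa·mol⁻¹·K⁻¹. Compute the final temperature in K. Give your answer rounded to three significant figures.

T₂ ≈ 428 K

Isochoric, so P/T is constant: V₂ = V₁; T₂ = T₁·(P₂/P₁) = 428.4 K.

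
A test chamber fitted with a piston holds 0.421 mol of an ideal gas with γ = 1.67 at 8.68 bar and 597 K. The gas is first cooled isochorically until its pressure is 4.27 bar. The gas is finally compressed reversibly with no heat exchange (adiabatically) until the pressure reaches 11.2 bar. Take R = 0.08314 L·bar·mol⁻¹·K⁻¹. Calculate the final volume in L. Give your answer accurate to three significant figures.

V₃ ≈ 1.35 L

From PV = nRT: V₁ = nRT₁/P₁ = 2.407 L.
V constant ⇒ P ∝ T: V₂ = V₁; T₂ = T₁·(P₂/P₁) = 293.7 K.
Reversible adiabatic, γ = 1.67: T₃ = T₂·(P₃/P₂)^((γ−1)/γ) = 432.4 K; V₃ = V₂·(P₂/P₃)^(1/γ) = 1.351 L.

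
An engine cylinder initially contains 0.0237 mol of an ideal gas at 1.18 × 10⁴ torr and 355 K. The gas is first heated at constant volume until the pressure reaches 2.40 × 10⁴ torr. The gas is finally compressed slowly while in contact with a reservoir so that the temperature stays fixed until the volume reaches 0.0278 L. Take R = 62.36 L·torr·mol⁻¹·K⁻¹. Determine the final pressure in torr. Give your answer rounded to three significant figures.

From PV = nRT: V₁ = nRT₁/P₁ = 0.04446 L.
V constant ⇒ P ∝ T: V₂ = V₁; T₂ = T₁·(P₂/P₁) = 722.0 K.
T constant ⇒ Boyle's law P V = const: T₃ = T₂; P₃ = P₂·(V₂/V₃) = 3.839e+04 torr.

P₃ ≈ 3.84e+04 torr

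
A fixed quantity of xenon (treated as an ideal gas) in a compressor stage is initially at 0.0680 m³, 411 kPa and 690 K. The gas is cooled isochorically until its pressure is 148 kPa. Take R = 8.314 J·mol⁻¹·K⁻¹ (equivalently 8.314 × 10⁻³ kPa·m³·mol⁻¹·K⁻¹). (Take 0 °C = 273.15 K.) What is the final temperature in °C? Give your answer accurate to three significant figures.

V constant ⇒ P ∝ T: V₂ = V₁; T₂ = T₁·(P₂/P₁) = 248.5 K.

T₂ ≈ -24.7 °C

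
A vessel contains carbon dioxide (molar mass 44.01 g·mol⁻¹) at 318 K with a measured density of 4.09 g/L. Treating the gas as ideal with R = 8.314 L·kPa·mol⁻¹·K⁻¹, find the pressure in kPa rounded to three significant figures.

P ≈ 246 kPa

ρ = PM/(RT) ⇒ P = ρRT/M = (4.09 × 8.314 × 318.0) / 44.01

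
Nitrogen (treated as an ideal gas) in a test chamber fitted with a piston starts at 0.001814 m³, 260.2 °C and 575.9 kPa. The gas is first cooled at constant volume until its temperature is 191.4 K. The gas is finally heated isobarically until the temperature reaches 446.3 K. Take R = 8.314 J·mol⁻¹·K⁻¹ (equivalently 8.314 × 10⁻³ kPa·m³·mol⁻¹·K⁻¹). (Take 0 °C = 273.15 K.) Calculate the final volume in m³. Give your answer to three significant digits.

Convert: T₁ = 533.3 K.
V constant ⇒ P ∝ T: V₂ = V₁; P₂ = P₁·(T₂/T₁) = 206.7 kPa.
P constant ⇒ V ∝ T: P₃ = P₂; V₃ = V₂·(T₃/T₂) = 0.004230 m³.

V₃ ≈ 0.00423 m³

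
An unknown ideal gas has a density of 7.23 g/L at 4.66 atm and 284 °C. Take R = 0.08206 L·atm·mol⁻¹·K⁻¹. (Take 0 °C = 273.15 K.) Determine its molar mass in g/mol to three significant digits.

M ≈ 70.9 g/mol

ρ = PM/(RT) ⇒ M = ρRT/P = (7.23 × 0.08206 × 557.1) / 4.66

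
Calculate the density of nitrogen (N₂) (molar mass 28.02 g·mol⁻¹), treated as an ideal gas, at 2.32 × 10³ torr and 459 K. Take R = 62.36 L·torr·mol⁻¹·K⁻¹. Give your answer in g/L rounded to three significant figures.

ρ ≈ 2.27 g/L

ρ = PM/(RT) = (2.32e+03 × 28.02) / (62.36 × 459.0)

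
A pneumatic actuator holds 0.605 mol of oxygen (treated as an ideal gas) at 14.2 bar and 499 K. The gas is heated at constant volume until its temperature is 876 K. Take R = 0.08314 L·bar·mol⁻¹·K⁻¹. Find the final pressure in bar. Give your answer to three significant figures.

From PV = nRT: V₁ = nRT₁/P₁ = 1.768 L.
Isochoric, so P/T is constant: V₂ = V₁; P₂ = P₁·(T₂/T₁) = 24.93 bar.

P₂ ≈ 24.9 bar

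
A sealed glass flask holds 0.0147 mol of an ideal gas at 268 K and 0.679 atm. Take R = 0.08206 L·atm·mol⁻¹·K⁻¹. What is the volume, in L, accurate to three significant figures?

PV = nRT ⇒ V = nRT/P = (0.0147 × 0.08206 × 268) / 0.679

V ≈ 0.476 L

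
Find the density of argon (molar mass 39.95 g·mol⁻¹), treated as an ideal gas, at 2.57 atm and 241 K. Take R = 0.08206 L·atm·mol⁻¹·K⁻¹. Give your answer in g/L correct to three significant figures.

ρ ≈ 5.19 g/L

ρ = PM/(RT) = (2.57 × 39.95) / (0.08206 × 241.0)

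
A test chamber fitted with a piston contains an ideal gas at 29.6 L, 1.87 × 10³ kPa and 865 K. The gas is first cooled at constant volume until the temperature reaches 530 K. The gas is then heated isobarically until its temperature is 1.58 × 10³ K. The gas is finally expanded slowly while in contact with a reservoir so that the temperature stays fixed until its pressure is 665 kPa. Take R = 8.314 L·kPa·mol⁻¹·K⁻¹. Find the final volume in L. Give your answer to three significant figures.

V₄ ≈ 152 L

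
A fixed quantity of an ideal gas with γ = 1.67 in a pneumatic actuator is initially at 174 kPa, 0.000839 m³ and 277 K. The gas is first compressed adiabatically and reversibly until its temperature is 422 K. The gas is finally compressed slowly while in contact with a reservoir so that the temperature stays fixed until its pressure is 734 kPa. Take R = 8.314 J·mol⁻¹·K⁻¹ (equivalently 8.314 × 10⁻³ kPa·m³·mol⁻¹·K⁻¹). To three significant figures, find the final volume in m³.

Adiabatic (γ = 1.67), T V^(γ−1) and P V^γ constant: P₂ = P₁·(T₂/T₁)^(γ/(γ−1)) = 496.9 kPa; V₂ = V₁·(T₁/T₂)^(1/(γ−1)) = 0.0004476 m³.
T constant ⇒ Boyle's law P V = const: T₃ = T₂; V₃ = V₂·(P₂/P₃) = 0.0003030 m³.

V₃ ≈ 0.000303 m³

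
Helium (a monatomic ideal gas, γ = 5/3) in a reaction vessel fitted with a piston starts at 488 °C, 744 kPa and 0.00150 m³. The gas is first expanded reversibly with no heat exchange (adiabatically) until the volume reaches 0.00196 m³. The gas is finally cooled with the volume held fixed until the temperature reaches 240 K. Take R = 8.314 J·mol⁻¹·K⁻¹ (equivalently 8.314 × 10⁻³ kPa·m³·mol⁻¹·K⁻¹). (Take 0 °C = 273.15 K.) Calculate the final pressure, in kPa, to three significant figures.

Convert: T₁ = 761.1 K.
Reversible adiabatic, γ = 5/3: T₂ = T₁·(V₁/V₂)^(γ−1) = 636.8 K; P₂ = P₁·(V₁/V₂)^γ = 476.4 kPa.
Isochoric, so P/T is constant: V₃ = V₂; P₃ = P₂·(T₃/T₂) = 179.5 kPa.

P₃ ≈ 180 kPa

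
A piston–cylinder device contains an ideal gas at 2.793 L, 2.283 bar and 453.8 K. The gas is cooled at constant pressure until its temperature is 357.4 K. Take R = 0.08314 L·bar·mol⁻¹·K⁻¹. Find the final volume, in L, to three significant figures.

V₂ ≈ 2.20 L

Isobaric, so V/T is constant: P₂ = P₁; V₂ = V₁·(T₂/T₁) = 2.200 L.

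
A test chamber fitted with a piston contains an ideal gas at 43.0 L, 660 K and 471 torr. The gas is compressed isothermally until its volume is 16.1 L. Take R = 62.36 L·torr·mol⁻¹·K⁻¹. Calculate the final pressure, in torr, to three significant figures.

P₂ ≈ 1.26e+03 torr

T constant ⇒ Boyle's law P V = const: T₂ = T₁; P₂ = P₁·(V₁/V₂) = 1258 torr.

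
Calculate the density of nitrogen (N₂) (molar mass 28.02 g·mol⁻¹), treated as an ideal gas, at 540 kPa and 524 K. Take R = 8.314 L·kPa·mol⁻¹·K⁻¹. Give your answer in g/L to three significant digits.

ρ ≈ 3.47 g/L

ρ = PM/(RT) = (540 × 28.02) / (8.314 × 524.0)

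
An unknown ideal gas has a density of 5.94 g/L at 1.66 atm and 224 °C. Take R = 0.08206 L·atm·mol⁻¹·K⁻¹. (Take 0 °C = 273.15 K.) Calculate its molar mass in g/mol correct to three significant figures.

M ≈ 146 g/mol

ρ = PM/(RT) ⇒ M = ρRT/P = (5.94 × 0.08206 × 497.1) / 1.66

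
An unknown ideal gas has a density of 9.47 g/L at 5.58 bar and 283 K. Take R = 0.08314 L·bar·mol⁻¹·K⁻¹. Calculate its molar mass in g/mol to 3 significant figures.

ρ = PM/(RT) ⇒ M = ρRT/P = (9.47 × 0.08314 × 283.0) / 5.58

M ≈ 39.9 g/mol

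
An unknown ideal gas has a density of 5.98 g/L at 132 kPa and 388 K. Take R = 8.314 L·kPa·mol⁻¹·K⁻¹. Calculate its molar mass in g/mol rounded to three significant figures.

M ≈ 146 g/mol

ρ = PM/(RT) ⇒ M = ρRT/P = (5.98 × 8.314 × 388.0) / 132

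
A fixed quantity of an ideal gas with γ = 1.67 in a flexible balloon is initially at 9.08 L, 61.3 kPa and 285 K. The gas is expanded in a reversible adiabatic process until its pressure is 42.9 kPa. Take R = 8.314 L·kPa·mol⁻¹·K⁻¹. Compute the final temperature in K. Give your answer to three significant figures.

Adiabatic (γ = 1.67), T V^(γ−1) and P V^γ constant: T₂ = T₁·(P₂/P₁)^((γ−1)/γ) = 247.0 K; V₂ = V₁·(P₁/P₂)^(1/γ) = 11.24 L.

T₂ ≈ 247 K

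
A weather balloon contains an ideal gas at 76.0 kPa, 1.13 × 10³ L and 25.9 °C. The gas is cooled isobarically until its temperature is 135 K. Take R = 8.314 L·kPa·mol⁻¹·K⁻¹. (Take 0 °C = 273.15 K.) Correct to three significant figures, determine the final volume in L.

V₂ ≈ 510 L

Convert: T₁ = 299.0 K.
P constant ⇒ V ∝ T: P₂ = P₁; V₂ = V₁·(T₂/T₁) = 510.1 L.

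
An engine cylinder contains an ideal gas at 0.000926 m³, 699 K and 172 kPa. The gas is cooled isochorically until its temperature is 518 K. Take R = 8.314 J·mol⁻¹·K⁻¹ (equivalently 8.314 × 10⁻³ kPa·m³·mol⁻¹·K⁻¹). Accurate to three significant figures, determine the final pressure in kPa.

P₂ ≈ 127 kPa

V constant ⇒ P ∝ T: V₂ = V₁; P₂ = P₁·(T₂/T₁) = 127.5 kPa.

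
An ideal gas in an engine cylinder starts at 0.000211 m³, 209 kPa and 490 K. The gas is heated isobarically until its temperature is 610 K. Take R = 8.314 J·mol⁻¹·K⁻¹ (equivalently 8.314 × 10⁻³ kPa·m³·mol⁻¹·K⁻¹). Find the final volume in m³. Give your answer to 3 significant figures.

V₂ ≈ 0.000263 m³

P constant ⇒ V ∝ T: P₂ = P₁; V₂ = V₁·(T₂/T₁) = 0.0002627 m³.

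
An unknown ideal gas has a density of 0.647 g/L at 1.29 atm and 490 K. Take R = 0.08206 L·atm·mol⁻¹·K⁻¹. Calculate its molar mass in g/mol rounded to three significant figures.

M ≈ 20.2 g/mol

ρ = PM/(RT) ⇒ M = ρRT/P = (0.647 × 0.08206 × 490.0) / 1.29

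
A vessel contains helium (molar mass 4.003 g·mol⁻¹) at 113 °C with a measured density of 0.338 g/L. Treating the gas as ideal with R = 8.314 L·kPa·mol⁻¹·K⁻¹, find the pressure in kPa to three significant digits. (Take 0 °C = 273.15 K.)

P ≈ 271 kPa

ρ = PM/(RT) ⇒ P = ρRT/M = (0.338 × 8.314 × 386.1) / 4.003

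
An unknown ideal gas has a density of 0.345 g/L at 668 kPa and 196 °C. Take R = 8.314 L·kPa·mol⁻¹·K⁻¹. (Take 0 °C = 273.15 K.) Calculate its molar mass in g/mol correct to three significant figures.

ρ = PM/(RT) ⇒ M = ρRT/P = (0.345 × 8.314 × 469.1) / 668

M ≈ 2.01 g/mol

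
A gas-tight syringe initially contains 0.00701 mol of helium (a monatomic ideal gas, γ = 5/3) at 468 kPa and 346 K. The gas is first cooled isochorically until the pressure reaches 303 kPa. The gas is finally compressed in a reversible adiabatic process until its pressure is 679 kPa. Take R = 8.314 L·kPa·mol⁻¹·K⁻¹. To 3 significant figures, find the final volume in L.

From PV = nRT: V₁ = nRT₁/P₁ = 0.04309 L.
V constant ⇒ P ∝ T: V₂ = V₁; T₂ = T₁·(P₂/P₁) = 224.0 K.
Reversible adiabatic, γ = 5/3: T₃ = T₂·(P₃/P₂)^((γ−1)/γ) = 309.3 K; V₃ = V₂·(P₂/P₃)^(1/γ) = 0.02655 L.

V₃ ≈ 0.0266 L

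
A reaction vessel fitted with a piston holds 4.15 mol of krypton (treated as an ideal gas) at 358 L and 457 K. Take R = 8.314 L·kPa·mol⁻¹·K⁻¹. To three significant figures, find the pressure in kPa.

P ≈ 44.0 kPa

PV = nRT ⇒ P = nRT/V = (4.15 × 8.314 × 457) / 358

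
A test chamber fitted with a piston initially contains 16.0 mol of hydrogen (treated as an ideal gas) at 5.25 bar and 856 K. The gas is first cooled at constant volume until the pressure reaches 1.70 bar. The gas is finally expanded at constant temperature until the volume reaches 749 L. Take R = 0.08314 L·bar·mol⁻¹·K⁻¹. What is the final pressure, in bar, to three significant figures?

P₃ ≈ 0.492 bar

From PV = nRT: V₁ = nRT₁/P₁ = 216.9 L.
Isochoric, so P/T is constant: V₂ = V₁; T₂ = T₁·(P₂/P₁) = 277.2 K.
Isothermal, so P V is constant: T₃ = T₂; P₃ = P₂·(V₂/V₃) = 0.4923 bar.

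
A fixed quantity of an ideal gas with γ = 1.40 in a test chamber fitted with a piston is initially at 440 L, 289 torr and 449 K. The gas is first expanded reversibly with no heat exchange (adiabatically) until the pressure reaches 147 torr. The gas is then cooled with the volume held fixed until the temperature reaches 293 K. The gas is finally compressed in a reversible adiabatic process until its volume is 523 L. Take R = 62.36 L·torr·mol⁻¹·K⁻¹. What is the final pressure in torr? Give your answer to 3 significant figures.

P₄ ≈ 180 torr

Adiabatic (γ = 1.40), T V^(γ−1) and P V^γ constant: T₂ = T₁·(P₂/P₁)^((γ−1)/γ) = 370.1 K; V₂ = V₁·(P₁/P₂)^(1/γ) = 713.1 L.
Isochoric, so P/T is constant: V₃ = V₂; P₃ = P₂·(T₃/T₂) = 116.4 torr.
Reversible adiabatic, γ = 1.40: T₄ = T₃·(V₃/V₄)^(γ−1) = 331.7 K; P₄ = P₃·(V₃/V₄)^γ = 179.6 torr.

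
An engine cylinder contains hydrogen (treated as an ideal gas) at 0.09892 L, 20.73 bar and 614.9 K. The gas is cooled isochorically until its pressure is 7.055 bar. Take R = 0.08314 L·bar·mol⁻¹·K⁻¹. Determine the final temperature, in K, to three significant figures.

Isochoric, so P/T is constant: V₂ = V₁; T₂ = T₁·(P₂/P₁) = 209.3 K.

T₂ ≈ 209 K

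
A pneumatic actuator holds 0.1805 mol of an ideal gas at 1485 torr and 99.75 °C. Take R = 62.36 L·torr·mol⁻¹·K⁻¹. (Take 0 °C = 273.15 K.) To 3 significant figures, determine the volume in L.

V ≈ 2.83 L

Convert: T = 372.90 K.
PV = nRT ⇒ V = nRT/P = (0.1805 × 62.36 × 372.90) / 1485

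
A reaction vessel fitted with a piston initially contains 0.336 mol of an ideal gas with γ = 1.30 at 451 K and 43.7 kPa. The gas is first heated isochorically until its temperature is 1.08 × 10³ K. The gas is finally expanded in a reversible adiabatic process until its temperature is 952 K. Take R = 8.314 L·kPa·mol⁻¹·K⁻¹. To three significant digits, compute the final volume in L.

V₃ ≈ 43.9 L

From PV = nRT: V₁ = nRT₁/P₁ = 28.83 L.
Isochoric, so P/T is constant: V₂ = V₁; P₂ = P₁·(T₂/T₁) = 104.6 kPa.
Adiabatic (γ = 1.30), T V^(γ−1) and P V^γ constant: P₃ = P₂·(T₃/T₂)^(γ/(γ−1)) = 60.58 kPa; V₃ = V₂·(T₂/T₃)^(1/(γ−1)) = 43.90 L.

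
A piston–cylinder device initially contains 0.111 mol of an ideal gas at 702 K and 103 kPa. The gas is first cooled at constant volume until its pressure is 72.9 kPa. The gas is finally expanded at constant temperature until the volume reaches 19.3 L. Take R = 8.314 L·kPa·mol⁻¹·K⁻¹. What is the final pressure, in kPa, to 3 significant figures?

P₃ ≈ 23.8 kPa

From PV = nRT: V₁ = nRT₁/P₁ = 6.290 L.
V constant ⇒ P ∝ T: V₂ = V₁; T₂ = T₁·(P₂/P₁) = 496.9 K.
Isothermal, so P V is constant: T₃ = T₂; P₃ = P₂·(V₂/V₃) = 23.76 kPa.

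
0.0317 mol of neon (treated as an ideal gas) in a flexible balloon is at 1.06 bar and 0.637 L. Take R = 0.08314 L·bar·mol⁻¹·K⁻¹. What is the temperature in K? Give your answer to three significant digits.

T ≈ 256 K

PV = nRT ⇒ T = PV/(nR) = (1.06 × 0.637) / (0.0317 × 0.08314)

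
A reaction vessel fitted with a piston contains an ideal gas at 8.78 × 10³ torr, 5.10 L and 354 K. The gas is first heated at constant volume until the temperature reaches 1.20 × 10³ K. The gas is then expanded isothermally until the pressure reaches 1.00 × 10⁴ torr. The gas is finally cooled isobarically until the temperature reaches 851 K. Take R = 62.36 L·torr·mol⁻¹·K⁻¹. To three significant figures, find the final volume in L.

V constant ⇒ P ∝ T: V₂ = V₁; P₂ = P₁·(T₂/T₁) = 2.976e+04 torr.
Isothermal, so P V is constant: T₃ = T₂; V₃ = V₂·(P₂/P₃) = 15.18 L.
P constant ⇒ V ∝ T: P₄ = P₃; V₄ = V₃·(T₄/T₃) = 10.76 L.

V₄ ≈ 10.8 L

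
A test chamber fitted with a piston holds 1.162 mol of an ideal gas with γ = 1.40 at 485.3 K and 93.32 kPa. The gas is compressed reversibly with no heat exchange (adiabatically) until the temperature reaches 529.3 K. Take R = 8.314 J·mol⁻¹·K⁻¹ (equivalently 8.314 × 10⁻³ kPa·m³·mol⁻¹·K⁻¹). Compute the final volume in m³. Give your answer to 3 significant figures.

V₂ ≈ 0.0404 m³

From PV = nRT: V₁ = nRT₁/P₁ = 0.05024 m³.
Reversible adiabatic, γ = 1.40: P₂ = P₁·(T₂/T₁)^(γ/(γ−1)) = 126.4 kPa; V₂ = V₁·(T₁/T₂)^(1/(γ−1)) = 0.04044 m³.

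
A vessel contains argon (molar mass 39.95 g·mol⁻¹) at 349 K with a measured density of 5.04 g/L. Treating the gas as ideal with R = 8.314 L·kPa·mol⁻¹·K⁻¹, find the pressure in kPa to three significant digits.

P ≈ 366 kPa

ρ = PM/(RT) ⇒ P = ρRT/M = (5.04 × 8.314 × 349.0) / 39.95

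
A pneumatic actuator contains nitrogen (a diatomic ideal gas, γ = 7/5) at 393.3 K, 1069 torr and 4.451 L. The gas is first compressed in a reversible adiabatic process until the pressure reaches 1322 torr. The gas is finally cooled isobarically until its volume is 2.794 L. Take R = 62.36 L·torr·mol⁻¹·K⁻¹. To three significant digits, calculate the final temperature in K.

Reversible adiabatic, γ = 7/5: T₂ = T₁·(P₂/P₁)^((γ−1)/γ) = 417.9 K; V₂ = V₁·(P₁/P₂)^(1/γ) = 3.824 L.
P constant ⇒ V ∝ T: P₃ = P₂; T₃ = T₂·(V₃/V₂) = 305.3 K.

T₃ ≈ 305 K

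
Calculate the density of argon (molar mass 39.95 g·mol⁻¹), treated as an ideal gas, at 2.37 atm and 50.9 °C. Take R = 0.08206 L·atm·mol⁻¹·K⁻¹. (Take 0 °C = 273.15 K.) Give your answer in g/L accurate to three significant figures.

ρ ≈ 3.56 g/L

ρ = PM/(RT) = (2.37 × 39.95) / (0.08206 × 324.0)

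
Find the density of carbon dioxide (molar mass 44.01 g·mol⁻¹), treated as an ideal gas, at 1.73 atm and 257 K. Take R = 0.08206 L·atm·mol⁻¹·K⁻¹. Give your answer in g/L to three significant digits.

ρ ≈ 3.61 g/L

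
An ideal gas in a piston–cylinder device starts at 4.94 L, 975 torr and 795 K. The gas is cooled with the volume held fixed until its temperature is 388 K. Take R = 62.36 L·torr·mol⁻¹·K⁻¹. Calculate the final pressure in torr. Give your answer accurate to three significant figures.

P₂ ≈ 476 torr

V constant ⇒ P ∝ T: V₂ = V₁; P₂ = P₁·(T₂/T₁) = 475.8 torr.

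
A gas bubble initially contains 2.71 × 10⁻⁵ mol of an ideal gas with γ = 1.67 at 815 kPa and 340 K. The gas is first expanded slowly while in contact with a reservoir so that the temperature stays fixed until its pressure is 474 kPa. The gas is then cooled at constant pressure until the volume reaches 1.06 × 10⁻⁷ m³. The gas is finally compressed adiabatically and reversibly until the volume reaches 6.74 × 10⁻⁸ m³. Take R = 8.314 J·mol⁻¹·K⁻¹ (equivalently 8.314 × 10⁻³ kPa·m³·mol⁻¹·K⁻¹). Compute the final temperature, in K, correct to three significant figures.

From PV = nRT: V₁ = nRT₁/P₁ = 9.399e-08 m³.
Isothermal, so P V is constant: T₂ = T₁; V₂ = V₁·(P₁/P₂) = 1.616e-07 m³.
P constant ⇒ V ∝ T: P₃ = P₂; T₃ = T₂·(V₃/V₂) = 223.0 K.
Adiabatic (γ = 1.67), T V^(γ−1) and P V^γ constant: T₄ = T₃·(V₃/V₄)^(γ−1) = 302.0 K; P₄ = P₃·(V₃/V₄)^γ = 1010 kPa.

T₄ ≈ 302 K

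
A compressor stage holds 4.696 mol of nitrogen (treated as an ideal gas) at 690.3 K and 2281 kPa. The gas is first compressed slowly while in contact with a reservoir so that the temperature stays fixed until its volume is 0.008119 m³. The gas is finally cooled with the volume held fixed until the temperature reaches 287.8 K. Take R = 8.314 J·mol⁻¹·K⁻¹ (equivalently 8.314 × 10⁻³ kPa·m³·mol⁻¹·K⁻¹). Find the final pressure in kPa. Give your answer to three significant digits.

From PV = nRT: V₁ = nRT₁/P₁ = 0.01182 m³.
Isothermal, so P V is constant: T₂ = T₁; P₂ = P₁·(V₁/V₂) = 3320 kPa.
V constant ⇒ P ∝ T: V₃ = V₂; P₃ = P₂·(T₃/T₂) = 1384 kPa.

P₃ ≈ 1.38e+03 kPa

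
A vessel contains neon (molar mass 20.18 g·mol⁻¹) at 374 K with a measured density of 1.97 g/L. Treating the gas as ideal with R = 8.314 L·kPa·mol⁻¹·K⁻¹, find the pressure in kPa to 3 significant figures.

ρ = PM/(RT) ⇒ P = ρRT/M = (1.97 × 8.314 × 374.0) / 20.18

P ≈ 304 kPa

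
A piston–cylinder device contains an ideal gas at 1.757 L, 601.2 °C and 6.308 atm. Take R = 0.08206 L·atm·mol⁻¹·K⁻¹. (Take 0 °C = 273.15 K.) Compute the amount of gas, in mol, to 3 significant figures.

Convert: T = 874.35 K.
PV = nRT ⇒ n = PV/(RT) = (6.308 × 1.757) / (0.08206 × 874.35)

n ≈ 0.154 mol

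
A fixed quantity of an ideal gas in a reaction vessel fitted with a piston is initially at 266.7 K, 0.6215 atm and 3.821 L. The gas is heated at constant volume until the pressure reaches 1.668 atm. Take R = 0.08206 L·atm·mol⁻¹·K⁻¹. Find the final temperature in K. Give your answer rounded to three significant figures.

Isochoric, so P/T is constant: V₂ = V₁; T₂ = T₁·(P₂/P₁) = 715.8 K.

T₂ ≈ 716 K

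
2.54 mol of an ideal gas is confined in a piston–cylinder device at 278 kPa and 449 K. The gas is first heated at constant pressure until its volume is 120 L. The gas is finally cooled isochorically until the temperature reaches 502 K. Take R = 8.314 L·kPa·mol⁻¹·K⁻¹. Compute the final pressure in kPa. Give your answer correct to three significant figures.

From PV = nRT: V₁ = nRT₁/P₁ = 34.11 L.
P constant ⇒ V ∝ T: P₂ = P₁; T₂ = T₁·(V₂/V₁) = 1580 K.
V constant ⇒ P ∝ T: V₃ = V₂; P₃ = P₂·(T₃/T₂) = 88.34 kPa.

P₃ ≈ 88.3 kPa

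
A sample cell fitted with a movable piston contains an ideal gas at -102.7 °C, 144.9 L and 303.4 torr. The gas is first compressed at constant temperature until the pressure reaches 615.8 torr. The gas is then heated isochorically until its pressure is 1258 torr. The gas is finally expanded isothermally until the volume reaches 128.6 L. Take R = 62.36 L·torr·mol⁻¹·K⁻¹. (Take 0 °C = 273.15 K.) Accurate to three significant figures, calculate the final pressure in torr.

Convert: T₁ = 170.4 K.
T constant ⇒ Boyle's law P V = const: T₂ = T₁; V₂ = V₁·(P₁/P₂) = 71.39 L.
Isochoric, so P/T is constant: V₃ = V₂; T₃ = T₂·(P₃/P₂) = 348.2 K.
T constant ⇒ Boyle's law P V = const: T₄ = T₃; P₄ = P₃·(V₃/V₄) = 698.4 torr.

P₄ ≈ 698 torr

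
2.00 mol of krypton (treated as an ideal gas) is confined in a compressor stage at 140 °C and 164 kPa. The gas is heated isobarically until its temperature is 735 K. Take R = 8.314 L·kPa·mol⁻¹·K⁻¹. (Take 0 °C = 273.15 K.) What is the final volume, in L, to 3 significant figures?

V₂ ≈ 74.5 L

Convert: T₁ = 413.1 K.
From PV = nRT: V₁ = nRT₁/P₁ = 41.89 L.
P constant ⇒ V ∝ T: P₂ = P₁; V₂ = V₁·(T₂/T₁) = 74.52 L.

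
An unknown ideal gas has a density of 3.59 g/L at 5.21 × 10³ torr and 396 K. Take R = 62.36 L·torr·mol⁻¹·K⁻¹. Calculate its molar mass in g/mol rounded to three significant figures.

ρ = PM/(RT) ⇒ M = ρRT/P = (3.59 × 62.36 × 396.0) / 5.21e+03

M ≈ 17.0 g/mol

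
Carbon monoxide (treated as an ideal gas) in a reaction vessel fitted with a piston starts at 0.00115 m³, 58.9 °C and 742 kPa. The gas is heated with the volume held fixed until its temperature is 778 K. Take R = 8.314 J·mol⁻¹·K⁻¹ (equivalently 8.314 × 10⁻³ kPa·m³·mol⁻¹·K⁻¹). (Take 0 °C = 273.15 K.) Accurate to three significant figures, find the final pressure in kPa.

P₂ ≈ 1.74e+03 kPa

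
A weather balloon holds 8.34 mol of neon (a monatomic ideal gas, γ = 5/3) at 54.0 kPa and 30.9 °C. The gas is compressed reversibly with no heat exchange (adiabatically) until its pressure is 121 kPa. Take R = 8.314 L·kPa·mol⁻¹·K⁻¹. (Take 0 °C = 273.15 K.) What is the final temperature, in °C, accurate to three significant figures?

T₂ ≈ 147 °C

Convert: T₁ = 304.0 K.
From PV = nRT: V₁ = nRT₁/P₁ = 390.4 L.
Reversible adiabatic, γ = 5/3: T₂ = T₁·(P₂/P₁)^((γ−1)/γ) = 419.9 K; V₂ = V₁·(P₁/P₂)^(1/γ) = 240.6 L.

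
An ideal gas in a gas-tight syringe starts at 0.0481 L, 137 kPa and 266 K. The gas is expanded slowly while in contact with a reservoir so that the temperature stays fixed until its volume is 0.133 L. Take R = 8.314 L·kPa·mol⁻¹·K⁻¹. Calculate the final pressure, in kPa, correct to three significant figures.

P₂ ≈ 49.5 kPa

Isothermal, so P V is constant: T₂ = T₁; P₂ = P₁·(V₁/V₂) = 49.55 kPa.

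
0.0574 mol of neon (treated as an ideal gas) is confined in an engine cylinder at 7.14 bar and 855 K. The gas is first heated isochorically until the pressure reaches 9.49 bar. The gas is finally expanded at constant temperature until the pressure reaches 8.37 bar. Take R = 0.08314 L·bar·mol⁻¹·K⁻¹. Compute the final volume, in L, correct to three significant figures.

From PV = nRT: V₁ = nRT₁/P₁ = 0.5715 L.
Isochoric, so P/T is constant: V₂ = V₁; T₂ = T₁·(P₂/P₁) = 1136 K.
T constant ⇒ Boyle's law P V = const: T₃ = T₂; V₃ = V₂·(P₂/P₃) = 0.6479 L.

V₃ ≈ 0.648 L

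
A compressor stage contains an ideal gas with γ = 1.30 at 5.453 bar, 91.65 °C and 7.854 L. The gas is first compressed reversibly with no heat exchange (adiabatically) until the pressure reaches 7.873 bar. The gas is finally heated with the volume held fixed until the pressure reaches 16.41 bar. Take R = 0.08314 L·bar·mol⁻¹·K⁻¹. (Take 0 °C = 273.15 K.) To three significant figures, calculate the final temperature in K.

T₃ ≈ 828 K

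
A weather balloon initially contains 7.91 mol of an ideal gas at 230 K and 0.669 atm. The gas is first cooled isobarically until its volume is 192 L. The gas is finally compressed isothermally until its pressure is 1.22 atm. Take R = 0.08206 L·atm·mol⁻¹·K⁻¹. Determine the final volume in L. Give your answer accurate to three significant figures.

From PV = nRT: V₁ = nRT₁/P₁ = 223.2 L.
Isobaric, so V/T is constant: P₂ = P₁; T₂ = T₁·(V₂/V₁) = 197.9 K.
T constant ⇒ Boyle's law P V = const: T₃ = T₂; V₃ = V₂·(P₂/P₃) = 105.3 L.

V₃ ≈ 105 L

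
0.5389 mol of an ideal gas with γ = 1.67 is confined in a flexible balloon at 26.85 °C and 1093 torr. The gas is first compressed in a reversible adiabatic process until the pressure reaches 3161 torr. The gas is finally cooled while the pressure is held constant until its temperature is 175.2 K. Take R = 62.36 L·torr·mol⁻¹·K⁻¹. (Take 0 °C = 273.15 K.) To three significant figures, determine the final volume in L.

V₃ ≈ 1.86 L

Convert: T₁ = 300.0 K.
From PV = nRT: V₁ = nRT₁/P₁ = 9.224 L.
Adiabatic (γ = 1.67), T V^(γ−1) and P V^γ constant: T₂ = T₁·(P₂/P₁)^((γ−1)/γ) = 459.4 K; V₂ = V₁·(P₁/P₂)^(1/γ) = 4.884 L.
P constant ⇒ V ∝ T: P₃ = P₂; V₃ = V₂·(T₃/T₂) = 1.863 L.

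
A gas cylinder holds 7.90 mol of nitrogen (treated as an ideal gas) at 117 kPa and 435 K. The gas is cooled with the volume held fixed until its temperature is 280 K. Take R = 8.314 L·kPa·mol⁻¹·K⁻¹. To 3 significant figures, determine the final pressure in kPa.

P₂ ≈ 75.3 kPa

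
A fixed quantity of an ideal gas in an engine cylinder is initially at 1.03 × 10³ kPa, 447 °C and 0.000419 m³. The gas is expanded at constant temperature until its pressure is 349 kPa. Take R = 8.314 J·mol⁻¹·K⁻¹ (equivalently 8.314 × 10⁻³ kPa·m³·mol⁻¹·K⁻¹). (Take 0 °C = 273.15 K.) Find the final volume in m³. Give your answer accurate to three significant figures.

Convert: T₁ = 720.1 K.
Isothermal, so P V is constant: T₂ = T₁; V₂ = V₁·(P₁/P₂) = 0.001237 m³.

V₂ ≈ 0.00124 m³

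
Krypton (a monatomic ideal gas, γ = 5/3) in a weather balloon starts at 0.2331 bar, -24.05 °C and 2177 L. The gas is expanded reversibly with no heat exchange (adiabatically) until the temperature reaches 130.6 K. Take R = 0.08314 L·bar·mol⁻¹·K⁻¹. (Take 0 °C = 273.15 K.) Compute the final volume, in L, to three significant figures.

V₂ ≈ 5.73e+03 L

Convert: T₁ = 249.1 K.
Reversible adiabatic, γ = 5/3: P₂ = P₁·(T₂/T₁)^(γ/(γ−1)) = 0.04639 bar; V₂ = V₁·(T₁/T₂)^(1/(γ−1)) = 5735 L.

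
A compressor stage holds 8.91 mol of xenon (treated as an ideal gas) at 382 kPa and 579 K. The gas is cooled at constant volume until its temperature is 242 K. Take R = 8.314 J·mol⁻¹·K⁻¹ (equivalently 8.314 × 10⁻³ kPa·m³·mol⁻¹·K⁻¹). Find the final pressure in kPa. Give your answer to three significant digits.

P₂ ≈ 160 kPa

From PV = nRT: V₁ = nRT₁/P₁ = 0.1123 m³.
V constant ⇒ P ∝ T: V₂ = V₁; P₂ = P₁·(T₂/T₁) = 159.7 kPa.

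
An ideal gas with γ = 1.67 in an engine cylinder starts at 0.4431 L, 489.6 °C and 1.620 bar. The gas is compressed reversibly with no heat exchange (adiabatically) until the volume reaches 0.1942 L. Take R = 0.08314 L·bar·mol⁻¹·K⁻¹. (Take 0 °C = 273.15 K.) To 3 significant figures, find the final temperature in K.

T₂ ≈ 1.33e+03 K

Convert: T₁ = 762.8 K.
Adiabatic (γ = 1.67), T V^(γ−1) and P V^γ constant: T₂ = T₁·(V₁/V₂)^(γ−1) = 1326 K; P₂ = P₁·(V₁/V₂)^γ = 6.424 bar.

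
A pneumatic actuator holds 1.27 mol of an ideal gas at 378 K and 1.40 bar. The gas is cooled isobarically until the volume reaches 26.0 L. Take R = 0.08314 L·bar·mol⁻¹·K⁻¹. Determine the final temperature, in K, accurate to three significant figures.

From PV = nRT: V₁ = nRT₁/P₁ = 28.51 L.
P constant ⇒ V ∝ T: P₂ = P₁; T₂ = T₁·(V₂/V₁) = 344.7 K.

T₂ ≈ 345 K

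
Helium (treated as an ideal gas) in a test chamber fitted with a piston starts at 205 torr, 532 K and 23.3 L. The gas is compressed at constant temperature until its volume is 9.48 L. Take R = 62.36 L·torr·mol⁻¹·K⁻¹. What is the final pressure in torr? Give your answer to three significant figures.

P₂ ≈ 504 torr

T constant ⇒ Boyle's law P V = const: T₂ = T₁; P₂ = P₁·(V₁/V₂) = 503.9 torr.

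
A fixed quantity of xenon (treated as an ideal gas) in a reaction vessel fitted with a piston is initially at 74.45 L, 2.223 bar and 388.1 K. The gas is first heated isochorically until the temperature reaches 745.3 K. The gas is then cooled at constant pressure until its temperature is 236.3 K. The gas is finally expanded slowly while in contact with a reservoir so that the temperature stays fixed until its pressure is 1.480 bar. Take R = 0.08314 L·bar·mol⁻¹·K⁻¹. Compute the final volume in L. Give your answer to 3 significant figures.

V constant ⇒ P ∝ T: V₂ = V₁; P₂ = P₁·(T₂/T₁) = 4.269 bar.
P constant ⇒ V ∝ T: P₃ = P₂; V₃ = V₂·(T₃/T₂) = 23.60 L.
T constant ⇒ Boyle's law P V = const: T₄ = T₃; V₄ = V₃·(P₃/P₄) = 68.09 L.

V₄ ≈ 68.1 L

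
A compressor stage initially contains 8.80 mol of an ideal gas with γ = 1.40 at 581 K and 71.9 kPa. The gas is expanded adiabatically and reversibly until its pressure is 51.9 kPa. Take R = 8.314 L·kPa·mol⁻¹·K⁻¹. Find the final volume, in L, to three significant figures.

V₂ ≈ 746 L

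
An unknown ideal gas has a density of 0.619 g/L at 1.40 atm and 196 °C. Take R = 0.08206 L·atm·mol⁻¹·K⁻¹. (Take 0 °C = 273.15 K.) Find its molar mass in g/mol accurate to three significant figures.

ρ = PM/(RT) ⇒ M = ρRT/P = (0.619 × 0.08206 × 469.1) / 1.40

M ≈ 17.0 g/mol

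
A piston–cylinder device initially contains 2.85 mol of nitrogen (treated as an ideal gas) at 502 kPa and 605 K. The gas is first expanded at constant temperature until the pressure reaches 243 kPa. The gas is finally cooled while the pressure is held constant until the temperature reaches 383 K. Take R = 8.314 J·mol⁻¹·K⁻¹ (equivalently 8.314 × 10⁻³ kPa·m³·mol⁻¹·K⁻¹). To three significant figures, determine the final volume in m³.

V₃ ≈ 0.0373 m³

From PV = nRT: V₁ = nRT₁/P₁ = 0.02856 m³.
T constant ⇒ Boyle's law P V = const: T₂ = T₁; V₂ = V₁·(P₁/P₂) = 0.05899 m³.
P constant ⇒ V ∝ T: P₃ = P₂; V₃ = V₂·(T₃/T₂) = 0.03735 m³.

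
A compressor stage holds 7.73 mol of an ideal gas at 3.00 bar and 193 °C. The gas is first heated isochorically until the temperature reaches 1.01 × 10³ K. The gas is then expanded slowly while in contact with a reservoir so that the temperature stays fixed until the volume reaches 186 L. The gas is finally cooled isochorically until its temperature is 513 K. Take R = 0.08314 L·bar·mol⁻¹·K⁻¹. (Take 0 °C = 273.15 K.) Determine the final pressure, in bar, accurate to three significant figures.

P₄ ≈ 1.77 bar

Convert: T₁ = 466.1 K.
From PV = nRT: V₁ = nRT₁/P₁ = 99.86 L.
Isochoric, so P/T is constant: V₂ = V₁; P₂ = P₁·(T₂/T₁) = 6.500 bar.
T constant ⇒ Boyle's law P V = const: T₃ = T₂; P₃ = P₂·(V₂/V₃) = 3.490 bar.
Isochoric, so P/T is constant: V₄ = V₃; P₄ = P₃·(T₄/T₃) = 1.773 bar.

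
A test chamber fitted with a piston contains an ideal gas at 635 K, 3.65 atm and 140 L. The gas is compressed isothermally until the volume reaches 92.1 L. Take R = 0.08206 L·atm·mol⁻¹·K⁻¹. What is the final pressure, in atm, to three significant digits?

P₂ ≈ 5.55 atm

T constant ⇒ Boyle's law P V = const: T₂ = T₁; P₂ = P₁·(V₁/V₂) = 5.548 atm.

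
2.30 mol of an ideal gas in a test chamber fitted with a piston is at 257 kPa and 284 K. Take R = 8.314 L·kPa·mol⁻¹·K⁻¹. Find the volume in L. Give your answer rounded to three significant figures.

PV = nRT ⇒ V = nRT/P = (2.30 × 8.314 × 284) / 257

V ≈ 21.1 L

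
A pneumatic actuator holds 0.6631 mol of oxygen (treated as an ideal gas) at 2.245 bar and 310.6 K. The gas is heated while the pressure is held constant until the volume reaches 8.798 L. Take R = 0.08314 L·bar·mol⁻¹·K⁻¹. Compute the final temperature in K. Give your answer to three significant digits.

T₂ ≈ 358 K

From PV = nRT: V₁ = nRT₁/P₁ = 7.627 L.
P constant ⇒ V ∝ T: P₂ = P₁; T₂ = T₁·(V₂/V₁) = 358.3 K.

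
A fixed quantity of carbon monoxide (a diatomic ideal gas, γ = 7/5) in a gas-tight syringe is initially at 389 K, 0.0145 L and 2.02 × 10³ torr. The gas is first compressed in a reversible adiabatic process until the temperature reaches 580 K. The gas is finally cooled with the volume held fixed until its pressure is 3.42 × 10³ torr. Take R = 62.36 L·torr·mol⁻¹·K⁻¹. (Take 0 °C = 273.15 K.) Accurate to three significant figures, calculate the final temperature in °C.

T₃ ≈ -30.5 °C

Adiabatic (γ = 7/5), T V^(γ−1) and P V^γ constant: P₂ = P₁·(T₂/T₁)^(γ/(γ−1)) = 8176 torr; V₂ = V₁·(T₁/T₂)^(1/(γ−1)) = 0.005342 L.
V constant ⇒ P ∝ T: V₃ = V₂; T₃ = T₂·(P₃/P₂) = 242.6 K.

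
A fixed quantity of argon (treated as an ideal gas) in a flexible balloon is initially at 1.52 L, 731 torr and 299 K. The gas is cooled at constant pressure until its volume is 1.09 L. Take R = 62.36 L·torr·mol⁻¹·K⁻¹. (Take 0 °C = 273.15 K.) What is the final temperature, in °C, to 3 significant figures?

Isobaric, so V/T is constant: P₂ = P₁; T₂ = T₁·(V₂/V₁) = 214.4 K.

T₂ ≈ -58.7 °C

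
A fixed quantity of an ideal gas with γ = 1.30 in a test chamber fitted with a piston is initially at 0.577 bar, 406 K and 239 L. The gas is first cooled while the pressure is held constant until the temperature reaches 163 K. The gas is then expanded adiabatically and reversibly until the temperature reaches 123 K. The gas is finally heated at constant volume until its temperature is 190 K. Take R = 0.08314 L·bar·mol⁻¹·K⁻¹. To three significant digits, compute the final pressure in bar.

P₄ ≈ 0.263 bar

P constant ⇒ V ∝ T: P₂ = P₁; V₂ = V₁·(T₂/T₁) = 95.95 L.
Reversible adiabatic, γ = 1.30: P₃ = P₂·(T₃/T₂)^(γ/(γ−1)) = 0.1703 bar; V₃ = V₂·(T₂/T₃)^(1/(γ−1)) = 245.3 L.
V constant ⇒ P ∝ T: V₄ = V₃; P₄ = P₃·(T₄/T₃) = 0.2631 bar.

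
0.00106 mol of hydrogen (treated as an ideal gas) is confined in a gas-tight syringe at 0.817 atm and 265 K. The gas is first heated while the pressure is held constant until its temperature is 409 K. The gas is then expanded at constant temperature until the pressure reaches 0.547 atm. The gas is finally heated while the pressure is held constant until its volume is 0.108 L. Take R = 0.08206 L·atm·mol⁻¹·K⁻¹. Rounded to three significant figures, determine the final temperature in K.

T₄ ≈ 679 K

From PV = nRT: V₁ = nRT₁/P₁ = 0.02821 L.
P constant ⇒ V ∝ T: P₂ = P₁; V₂ = V₁·(T₂/T₁) = 0.04355 L.
T constant ⇒ Boyle's law P V = const: T₃ = T₂; V₃ = V₂·(P₂/P₃) = 0.06504 L.
Isobaric, so V/T is constant: P₄ = P₃; T₄ = T₃·(V₄/V₃) = 679.2 K.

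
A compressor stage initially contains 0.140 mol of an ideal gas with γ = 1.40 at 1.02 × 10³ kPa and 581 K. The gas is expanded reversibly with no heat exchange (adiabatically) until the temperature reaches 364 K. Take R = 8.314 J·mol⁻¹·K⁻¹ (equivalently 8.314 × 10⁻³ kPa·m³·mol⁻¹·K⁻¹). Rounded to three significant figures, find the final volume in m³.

V₂ ≈ 0.00213 m³

From PV = nRT: V₁ = nRT₁/P₁ = 0.0006630 m³.
Reversible adiabatic, γ = 1.40: P₂ = P₁·(T₂/T₁)^(γ/(γ−1)) = 198.5 kPa; V₂ = V₁·(T₁/T₂)^(1/(γ−1)) = 0.002134 m³.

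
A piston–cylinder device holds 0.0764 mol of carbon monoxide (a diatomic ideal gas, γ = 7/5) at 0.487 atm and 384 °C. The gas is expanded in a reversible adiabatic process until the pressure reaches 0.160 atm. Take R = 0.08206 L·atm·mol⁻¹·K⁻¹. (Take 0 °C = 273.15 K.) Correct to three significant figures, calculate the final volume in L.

Convert: T₁ = 657.1 K.
From PV = nRT: V₁ = nRT₁/P₁ = 8.460 L.
Adiabatic (γ = 7/5), T V^(γ−1) and P V^γ constant: T₂ = T₁·(P₂/P₁)^((γ−1)/γ) = 478.1 K; V₂ = V₁·(P₁/P₂)^(1/γ) = 18.73 L.

V₂ ≈ 18.7 L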